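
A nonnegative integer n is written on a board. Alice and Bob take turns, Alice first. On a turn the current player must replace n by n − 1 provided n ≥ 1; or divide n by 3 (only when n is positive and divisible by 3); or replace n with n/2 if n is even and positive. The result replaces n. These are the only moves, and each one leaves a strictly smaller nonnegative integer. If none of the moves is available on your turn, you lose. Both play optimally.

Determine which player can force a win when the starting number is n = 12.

Alice wins.

Classify positions by backward induction: terminal positions (no move available) are L. From any other position, the mover wins iff some move reaches an L.
n=0: no move → L
n=1: W (go to 0, an L position)
n=2: L (sole option 1(W) is W)
n=3: W (go to 2, an L position)
n=4: W (go to 2, an L position)
n=5: L (sole option 4(W) is W)
n=6: W (go to 2, an L position)
n=7: L (sole option 6(W) is W)
n=8: W (go to 7, an L position)
n=9: L (options 3(W), 8(W) are all W)
n=10: W (go to 5, an L position)
n=11: L (sole option 10(W) is W)
n=12: W (go to 11, an L position)
The starting position 12 is W: Alice should move to 11, handing over an L position.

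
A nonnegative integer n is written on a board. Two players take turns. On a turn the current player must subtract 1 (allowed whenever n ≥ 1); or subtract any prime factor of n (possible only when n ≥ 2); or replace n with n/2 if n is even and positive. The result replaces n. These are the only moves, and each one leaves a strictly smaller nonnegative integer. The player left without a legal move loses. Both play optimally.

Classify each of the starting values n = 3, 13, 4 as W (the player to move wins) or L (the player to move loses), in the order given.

Use the standard recursion: the mover loses at a terminal position; elsewhere, the mover wins exactly when some move hands the opponent an L position.
n=0: no move → L
n=1: can move to 0, which is L ⇒ W
n=2: can move to 0, which is L ⇒ W
n=3: can move to 0, which is L ⇒ W
n=4: moves to 2(W), 3(W); every one is W ⇒ L
n=5: can move to 0, which is L ⇒ W
n=6: can move to 4, which is L ⇒ W
n=7: can move to 0, which is L ⇒ W
n=8: can move to 4, which is L ⇒ W
n=9: moves to 6(W), 8(W); every one is W ⇒ L
n=10: can move to 9, which is L ⇒ W
n=11: can move to 0, which is L ⇒ W
n=12: can move to 9, which is L ⇒ W
n=13: can move to 0, which is L ⇒ W

3: W, 13: W, 4: L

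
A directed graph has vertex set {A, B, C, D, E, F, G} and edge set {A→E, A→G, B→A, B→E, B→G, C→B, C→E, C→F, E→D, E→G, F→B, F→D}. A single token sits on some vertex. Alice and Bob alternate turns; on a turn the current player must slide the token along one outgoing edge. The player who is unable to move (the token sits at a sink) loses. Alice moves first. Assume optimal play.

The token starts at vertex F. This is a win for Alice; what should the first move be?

Positions with no move are L. A position that does have a move is losing for the player to move precisely when every available move leads to a winning position for the opponent. Fill in the labels:
Every edge goes from a vertex to one that appears earlier in the order G, D, E, A, B, F, C, so processing vertices in that order labels each vertex after all of its successors.
G: no outgoing edge → L
D: no outgoing edge → L
E: →D(L), so W
A: →G(L), so W
B: →G(L), so W
F: →D(L), so W
C: →F(W), B(W), E(W) — all W, so L
From F, the L positions reachable in one move are: D.

Move to D.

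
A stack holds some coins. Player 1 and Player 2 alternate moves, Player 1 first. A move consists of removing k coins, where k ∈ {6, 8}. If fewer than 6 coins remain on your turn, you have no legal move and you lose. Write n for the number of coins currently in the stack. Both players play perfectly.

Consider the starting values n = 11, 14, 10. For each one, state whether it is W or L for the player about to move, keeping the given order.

11: W, 14: L, 10: W

Use the standard recursion: the mover loses at a terminal position; elsewhere, the mover wins exactly when some move hands the opponent an L position.
n=0: no move → L
n=1: no move → L
n=2: no move → L
n=3: no move → L
n=4: no move → L
n=5: no move → L
n=6: reaches L-position 0 → W
n=7: reaches L-position 1 → W
n=8: reaches L-position 2 → W
n=9: reaches L-position 3 → W
n=10: reaches L-position 4 → W
n=11: reaches L-position 5 → W
n=12: reaches L-position 4 → W
n=13: reaches L-position 5 → W
n=14: only reaches 8(W), 6(W), all W → L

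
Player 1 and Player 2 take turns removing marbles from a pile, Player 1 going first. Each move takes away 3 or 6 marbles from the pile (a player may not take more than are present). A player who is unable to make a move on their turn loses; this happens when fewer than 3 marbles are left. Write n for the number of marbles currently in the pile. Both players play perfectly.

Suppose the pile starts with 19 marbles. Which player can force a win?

Build the W/L table. Terminal = L. A non-terminal position is W if it has a move to some L; otherwise it is L.
n=0: no move → L
n=1: no move → L
n=2: no move → L
n=3: →0(L), so W
n=4: →1(L), so W
n=5: →2(L), so W
n=6: →0(L), so W
n=7: →1(L), so W
n=8: →2(L), so W
n=9: →6(W), 3(W) — all W, so L
n=10: →7(W), 4(W) — all W, so L
n=11: →8(W), 5(W) — all W, so L
n=12: →9(L), so W
n=13: →10(L), so W
n=14: →11(L), so W
n=15: →9(L), so W
n=16: →10(L), so W
n=17: →11(L), so W
n=18: →15(W), 12(W) — all W, so L
n=19: →16(W), 13(W) — all W, so L
Every move from 19 reaches a W position, so the mover loses.

Player 2 wins.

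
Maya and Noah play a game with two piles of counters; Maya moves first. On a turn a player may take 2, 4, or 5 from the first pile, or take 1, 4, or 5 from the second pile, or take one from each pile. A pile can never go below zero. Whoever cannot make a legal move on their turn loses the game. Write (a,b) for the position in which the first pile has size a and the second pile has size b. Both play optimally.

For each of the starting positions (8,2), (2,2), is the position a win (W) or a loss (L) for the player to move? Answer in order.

(8,2): L, (2,2): W

Build the W/L table. Terminal = L. A non-terminal position is W if it has a move to some L; otherwise it is L.
No move ever increases a pile, so every position that can arise here has a ≤ 8 and b ≤ 2; it is enough to label the cells with 0 ≤ a ≤ 8 and 0 ≤ b ≤ 2.
Every move lowers a or b (never raises either), so fill the grid row by row in increasing a, and left to right within a row: each cell's successors are then already labelled.
      b=0  b=1  b=2
a=0:    L    W    L
a=1:    L    W    L
a=2:    W    W    W
a=3:    W    L    W
a=4:    W    L    W
a=5:    W    W    W
a=6:    W    W    W
a=7:    L    W    L
a=8:    L    W    L
Cells with no legal move (terminal, hence L): (0,0), (1,0).
The remaining L cells, each justified by listing all of its moves:
(0,2): the only move is to (0,1)(W), a W ⇒ L
(1,2): moves to (1,1)(W), (0,1)(W); every one is W ⇒ L
(3,1): moves to (1,1)(W), (3,0)(W), (2,0)(W); every one is W ⇒ L
(4,1): moves to (2,1)(W), (0,1)(W), (4,0)(W), (3,0)(W); every one is W ⇒ L
(7,0): moves to (5,0)(W), (3,0)(W), (2,0)(W); every one is W ⇒ L
(7,2): moves to (5,2)(W), (3,2)(W), (2,2)(W), (7,1)(W), (6,1)(W); every one is W ⇒ L
(8,0): moves to (6,0)(W), (4,0)(W), (3,0)(W); every one is W ⇒ L
(8,2): moves to (6,2)(W), (4,2)(W), (3,2)(W), (8,1)(W), (7,1)(W); every one is W ⇒ L
Every other cell has at least one move into one of the L cells above, so it is W.
(8,2): one of the L cells justified above, so L
(2,2): the move to (0,2) reaches an L cell, so W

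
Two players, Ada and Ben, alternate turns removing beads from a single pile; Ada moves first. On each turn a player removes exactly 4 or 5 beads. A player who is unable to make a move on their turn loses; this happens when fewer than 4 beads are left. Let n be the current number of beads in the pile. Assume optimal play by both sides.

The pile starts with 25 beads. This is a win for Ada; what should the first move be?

Remove 4, leaving 21.

Classify positions by backward induction: terminal positions (no move available) are L. From any other position, the mover wins iff some move reaches an L.
n=0: no move → L
n=1: no move → L
n=2: no move → L
n=3: no move → L
n=4: →0(L), so W
n=5: →1(L), so W
n=6: →2(L), so W
n=7: →3(L), so W
n=8: →3(L), so W
n=9: →5(W), 4(W) — all W, so L
n=10: →6(W), 5(W) — all W, so L
n=11: →7(W), 6(W) — all W, so L
n=12: →8(W), 7(W) — all W, so L
n=13: →9(L), so W
n=14: →10(L), so W
n=15: →11(L), so W
n=16: →12(L), so W
n=17: →12(L), so W
n=18: →14(W), 13(W) — all W, so L
n=19: →15(W), 14(W) — all W, so L
n=20: →16(W), 15(W) — all W, so L
n=21: →17(W), 16(W) — all W, so L
n=22: →18(L), so W
n=23: →19(L), so W
n=24: →20(L), so W
n=25: →21(L), so W
From 25, the L positions reachable in one move are: 21, 20. Any move reaching one of these is winning.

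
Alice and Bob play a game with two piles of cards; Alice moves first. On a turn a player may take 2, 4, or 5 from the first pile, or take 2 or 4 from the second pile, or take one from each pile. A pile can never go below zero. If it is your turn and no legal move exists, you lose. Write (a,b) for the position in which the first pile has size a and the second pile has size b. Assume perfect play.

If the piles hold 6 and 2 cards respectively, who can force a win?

Use the standard recursion: the mover loses at a terminal position; elsewhere, the mover wins exactly when some move hands the opponent an L position.
No move ever increases a pile, so every position that can arise here has a ≤ 6 and b ≤ 2; it is enough to label the cells with 0 ≤ a ≤ 6 and 0 ≤ b ≤ 2.
Every move lowers a or b (never raises either), so fill the grid row by row in increasing a, and left to right within a row: each cell's successors are then already labelled.
      b=0  b=1  b=2
a=0:    L    L    W
a=1:    L    W    W
a=2:    W    W    L
a=3:    W    L    L
a=4:    W    W    W
a=5:    W    W    W
a=6:    W    L    W
Cells with no legal move (terminal, hence L): (0,0), (0,1), (1,0).
The remaining L cells, each justified by listing all of its moves:
(2,2): only reaches (0,2)(W), (2,0)(W), (1,1)(W), all W → L
(3,1): only reaches (1,1)(W), (2,0)(W), all W → L
(3,2): only reaches (1,2)(W), (3,0)(W), (2,1)(W), all W → L
(6,1): only reaches (4,1)(W), (2,1)(W), (1,1)(W), (5,0)(W), all W → L
Every other cell has at least one move into one of the L cells above, so it is W.
The starting position (6,2) is W: Alice should move to (2,2), handing over an L position.

Alice wins.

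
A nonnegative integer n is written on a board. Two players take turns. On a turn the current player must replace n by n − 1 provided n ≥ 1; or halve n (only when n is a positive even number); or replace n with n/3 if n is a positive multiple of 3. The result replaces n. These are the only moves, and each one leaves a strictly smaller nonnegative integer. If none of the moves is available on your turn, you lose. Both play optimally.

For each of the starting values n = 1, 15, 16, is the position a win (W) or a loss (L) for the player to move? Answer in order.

1: W, 15: W, 16: L

Compute win/loss labels from the base case upward. A position with no move is L. Any other position is W if it can reach an L in one move, else L.
n=0: no move → L
n=1: W (go to 0, an L position)
n=2: L (sole option 1(W) is W)
n=3: W (go to 2, an L position)
n=4: W (go to 2, an L position)
n=5: L (sole option 4(W) is W)
n=6: W (go to 2, an L position)
n=7: L (sole option 6(W) is W)
n=8: W (go to 7, an L position)
n=9: L (options 3(W), 8(W) are all W)
n=10: W (go to 5, an L position)
n=11: L (sole option 10(W) is W)
n=12: W (go to 11, an L position)
n=13: L (sole option 12(W) is W)
n=14: W (go to 7, an L position)
n=15: W (go to 5, an L position)
n=16: L (options 8(W), 15(W) are all W)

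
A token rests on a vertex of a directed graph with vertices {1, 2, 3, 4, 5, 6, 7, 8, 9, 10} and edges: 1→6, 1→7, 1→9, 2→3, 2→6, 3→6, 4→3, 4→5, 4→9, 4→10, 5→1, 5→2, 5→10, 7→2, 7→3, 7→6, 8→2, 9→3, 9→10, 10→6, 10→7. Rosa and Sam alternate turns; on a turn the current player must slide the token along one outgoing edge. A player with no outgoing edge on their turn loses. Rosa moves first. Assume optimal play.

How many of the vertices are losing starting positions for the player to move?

Positions with no move are L. A position that does have a move is losing for the player to move precisely when every available move leads to a winning position for the opponent. Fill in the labels:
Every edge goes from a vertex to one that appears earlier in the order 6, 3, 2, 7, 10, 9, 1, 5, 4, 8, so processing vertices in that order labels each vertex after all of its successors.
6: no outgoing edge → L
3: W (go to 6, an L position)
2: W (go to 6, an L position)
7: W (go to 6, an L position)
10: W (go to 6, an L position)
9: L (options 10(W), 3(W) are all W)
1: W (go to 9, an L position)
5: L (options 1(W), 10(W), 2(W) are all W)
4: W (go to 5, an L position)
8: L (sole option 2(W) is W)
The L vertices are 5, 6, 8, 9; that is 4 in all.

4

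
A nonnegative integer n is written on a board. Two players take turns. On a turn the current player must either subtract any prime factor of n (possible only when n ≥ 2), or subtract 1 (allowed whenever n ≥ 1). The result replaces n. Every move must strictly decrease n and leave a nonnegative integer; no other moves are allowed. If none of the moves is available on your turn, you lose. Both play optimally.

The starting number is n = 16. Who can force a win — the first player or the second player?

Work bottom-up. With no move the player to move loses. Otherwise the position is W if at least one move leads to an L position for the opponent, and L if every move leads to a W.
n=0: no move → L
n=1: can move to 0, which is L ⇒ W
n=2: can move to 0, which is L ⇒ W
n=3: can move to 0, which is L ⇒ W
n=4: moves to 2(W), 3(W); every one is W ⇒ L
n=5: can move to 0, which is L ⇒ W
n=6: can move to 4, which is L ⇒ W
n=7: can move to 0, which is L ⇒ W
n=8: moves to 6(W), 7(W); every one is W ⇒ L
n=9: can move to 8, which is L ⇒ W
n=10: can move to 8, which is L ⇒ W
n=11: can move to 0, which is L ⇒ W
n=12: moves to 9(W), 10(W), 11(W); every one is W ⇒ L
n=13: can move to 0, which is L ⇒ W
n=14: can move to 12, which is L ⇒ W
n=15: can move to 12, which is L ⇒ W
n=16: moves to 14(W), 15(W); every one is W ⇒ L
The starting position 16 is L: whatever the player to move does, the opponent receives a W position.

The second player wins.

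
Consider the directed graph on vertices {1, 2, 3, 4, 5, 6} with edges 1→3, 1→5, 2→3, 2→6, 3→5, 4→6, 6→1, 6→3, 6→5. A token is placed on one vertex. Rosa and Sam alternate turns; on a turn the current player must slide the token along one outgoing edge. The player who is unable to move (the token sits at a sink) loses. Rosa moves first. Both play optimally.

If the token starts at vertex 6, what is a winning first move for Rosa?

Classify positions by backward induction: terminal positions (no move available) are L. From any other position, the mover wins iff some move reaches an L.
Every edge goes from a vertex to one that appears earlier in the order 5, 3, 1, 6, 2, 4, so processing vertices in that order labels each vertex after all of its successors.
5: no outgoing edge → L
3: W (go to 5, an L position)
1: W (go to 5, an L position)
6: W (go to 5, an L position)
2: L (options 6(W), 3(W) are all W)
4: L (sole option 6(W) is W)
From 6, the L positions reachable in one move are: 5.

Move to 5.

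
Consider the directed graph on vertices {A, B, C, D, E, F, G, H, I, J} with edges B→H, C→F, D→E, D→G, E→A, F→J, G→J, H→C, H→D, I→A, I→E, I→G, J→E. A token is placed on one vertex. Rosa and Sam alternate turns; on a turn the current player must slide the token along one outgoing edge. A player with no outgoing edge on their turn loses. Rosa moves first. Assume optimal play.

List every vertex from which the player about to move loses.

Build the W/L table. Terminal = L. A non-terminal position is W if it has a move to some L; otherwise it is L.
Every edge goes from a vertex to one that appears earlier in the order A, E, J, G, F, I, C, D, H, B, so processing vertices in that order labels each vertex after all of its successors.
A: no outgoing edge → L
E: W (go to A, an L position)
J: L (sole option E(W) is W)
G: W (go to J, an L position)
F: W (go to J, an L position)
I: W (go to A, an L position)
C: L (sole option F(W) is W)
D: L (options G(W), E(W) are all W)
H: W (go to D, an L position)
B: L (sole option H(W) is W)
Reading off the rows marked L gives the requested list; there are 5 such vertices.

A, B, C, D, J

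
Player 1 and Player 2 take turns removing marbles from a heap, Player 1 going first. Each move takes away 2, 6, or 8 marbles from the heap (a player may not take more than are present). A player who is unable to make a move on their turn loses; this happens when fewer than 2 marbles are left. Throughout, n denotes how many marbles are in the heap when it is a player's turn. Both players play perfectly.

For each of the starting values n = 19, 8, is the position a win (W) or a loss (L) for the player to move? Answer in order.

Build the W/L table. Terminal = L. A non-terminal position is W if it has a move to some L; otherwise it is L.
n=0: no move → L
n=1: no move → L
n=2: can move to 0, which is L ⇒ W
n=3: can move to 1, which is L ⇒ W
n=4: the only move is to 2(W), a W ⇒ L
n=5: the only move is to 3(W), a W ⇒ L
n=6: can move to 4, which is L ⇒ W
n=7: can move to 5, which is L ⇒ W
n=8: can move to 0, which is L ⇒ W
n=9: can move to 1, which is L ⇒ W
n=10: can move to 4, which is L ⇒ W
n=11: can move to 5, which is L ⇒ W
n=12: can move to 4, which is L ⇒ W
n=13: can move to 5, which is L ⇒ W
n=14: moves to 12(W), 8(W), 6(W); every one is W ⇒ L
n=15: moves to 13(W), 9(W), 7(W); every one is W ⇒ L
n=16: can move to 14, which is L ⇒ W
n=17: can move to 15, which is L ⇒ W
n=18: moves to 16(W), 12(W), 10(W); every one is W ⇒ L
n=19: moves to 17(W), 13(W), 11(W); every one is W ⇒ L

19: L, 8: W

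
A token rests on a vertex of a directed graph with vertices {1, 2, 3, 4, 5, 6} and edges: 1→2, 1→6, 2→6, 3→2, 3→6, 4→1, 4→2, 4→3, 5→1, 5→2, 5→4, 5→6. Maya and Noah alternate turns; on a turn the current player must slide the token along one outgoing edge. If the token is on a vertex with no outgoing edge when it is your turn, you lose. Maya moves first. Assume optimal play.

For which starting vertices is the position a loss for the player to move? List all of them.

Use the standard recursion: the mover loses at a terminal position; elsewhere, the mover wins exactly when some move hands the opponent an L position.
Every edge goes from a vertex to one that appears earlier in the order 6, 2, 3, 1, 4, 5, so processing vertices in that order labels each vertex after all of its successors.
6: no outgoing edge → L
2: reaches L-position 6 → W
3: reaches L-position 6 → W
1: reaches L-position 6 → W
4: only reaches 1(W), 3(W), 2(W), all W → L
5: reaches L-position 4 → W
The losing starting vertices are exactly the entries labelled L in this table (2 of them).

4, 6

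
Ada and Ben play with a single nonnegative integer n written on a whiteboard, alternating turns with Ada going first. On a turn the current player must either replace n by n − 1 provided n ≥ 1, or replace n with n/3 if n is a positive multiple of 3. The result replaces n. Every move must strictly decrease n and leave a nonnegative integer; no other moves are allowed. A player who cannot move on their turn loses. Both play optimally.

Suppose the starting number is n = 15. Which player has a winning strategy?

Ben wins.

Compute win/loss labels from the base case upward. A position with no move is L. Any other position is W if it can reach an L in one move, else L.
n=0: no move → L
n=1: W (go to 0, an L position)
n=2: L (sole option 1(W) is W)
n=3: W (go to 2, an L position)
n=4: L (sole option 3(W) is W)
n=5: W (go to 4, an L position)
n=6: W (go to 2, an L position)
n=7: L (sole option 6(W) is W)
n=8: W (go to 7, an L position)
n=9: L (options 3(W), 8(W) are all W)
n=10: W (go to 9, an L position)
n=11: L (sole option 10(W) is W)
n=12: W (go to 4, an L position)
n=13: L (sole option 12(W) is W)
n=14: W (go to 13, an L position)
n=15: L (options 5(W), 14(W) are all W)
Every move from 15 reaches a W position, so the mover loses.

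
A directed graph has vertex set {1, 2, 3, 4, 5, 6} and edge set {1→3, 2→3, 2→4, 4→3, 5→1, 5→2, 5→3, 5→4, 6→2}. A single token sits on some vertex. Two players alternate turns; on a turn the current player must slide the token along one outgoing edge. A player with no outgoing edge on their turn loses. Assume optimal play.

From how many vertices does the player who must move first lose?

2

Use the standard recursion: the mover loses at a terminal position; elsewhere, the mover wins exactly when some move hands the opponent an L position.
Every edge goes from a vertex to one that appears earlier in the order 3, 4, 2, 1, 5, 6, so processing vertices in that order labels each vertex after all of its successors.
3: no outgoing edge → L
4: W (go to 3, an L position)
2: W (go to 3, an L position)
1: W (go to 3, an L position)
5: W (go to 3, an L position)
6: L (sole option 2(W) is W)
The L vertices are 3, 6; that is 2 in all.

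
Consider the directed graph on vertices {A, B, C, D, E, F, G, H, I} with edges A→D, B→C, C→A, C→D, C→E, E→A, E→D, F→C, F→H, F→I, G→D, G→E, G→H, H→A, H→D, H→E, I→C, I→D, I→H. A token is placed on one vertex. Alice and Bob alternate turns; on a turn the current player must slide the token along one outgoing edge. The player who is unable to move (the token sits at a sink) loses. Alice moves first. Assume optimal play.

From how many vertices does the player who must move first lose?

Positions with no move are L. A position that does have a move is losing for the player to move precisely when every available move leads to a winning position for the opponent. Fill in the labels:
Every edge goes from a vertex to one that appears earlier in the order D, A, E, H, C, I, F, G, B, so processing vertices in that order labels each vertex after all of its successors.
D: no outgoing edge → L
A: can move to D, which is L ⇒ W
E: can move to D, which is L ⇒ W
H: can move to D, which is L ⇒ W
C: can move to D, which is L ⇒ W
I: can move to D, which is L ⇒ W
F: moves to I(W), C(W), H(W); every one is W ⇒ L
G: can move to D, which is L ⇒ W
B: the only move is to C(W), a W ⇒ L
The L vertices are B, D, F; that is 3 in all.

3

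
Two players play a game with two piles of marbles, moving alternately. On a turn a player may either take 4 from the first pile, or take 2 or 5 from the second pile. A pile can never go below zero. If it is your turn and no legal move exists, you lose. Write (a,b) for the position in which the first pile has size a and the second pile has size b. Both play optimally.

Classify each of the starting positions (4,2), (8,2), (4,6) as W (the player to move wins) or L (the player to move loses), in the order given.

Compute win/loss labels from the base case upward. A position with no move is L. Any other position is W if it can reach an L in one move, else L.
No move ever increases a pile, so every position that can arise here has a ≤ 8 and b ≤ 6; it is enough to label the cells with 0 ≤ a ≤ 8 and 0 ≤ b ≤ 6.
Every move lowers a or b (never raises either), so fill the grid row by row in increasing a, and left to right within a row: each cell's successors are then already labelled.
      b=0  b=1  b=2  b=3  b=4  b=5  b=6
a=0:    L    L    W    W    L    W    W
a=1:    L    L    W    W    L    W    W
a=2:    L    L    W    W    L    W    W
a=3:    L    L    W    W    L    W    W
a=4:    W    W    L    L    W    W    L
a=5:    W    W    L    L    W    W    L
a=6:    W    W    L    L    W    W    L
a=7:    W    W    L    L    W    W    L
a=8:    L    L    W    W    L    W    W
Cells with no legal move (terminal, hence L): (0,0), (0,1), (1,0), (1,1), (2,0), (2,1), (3,0), (3,1).
The remaining L cells, each justified by listing all of its moves:
(0,4): the only move is to (0,2)(W), a W ⇒ L
(1,4): the only move is to (1,2)(W), a W ⇒ L
(2,4): the only move is to (2,2)(W), a W ⇒ L
(3,4): the only move is to (3,2)(W), a W ⇒ L
(4,2): moves to (0,2)(W), (4,0)(W); every one is W ⇒ L
(4,3): moves to (0,3)(W), (4,1)(W); every one is W ⇒ L
(4,6): moves to (0,6)(W), (4,4)(W), (4,1)(W); every one is W ⇒ L
(5,2): moves to (1,2)(W), (5,0)(W); every one is W ⇒ L
(5,3): moves to (1,3)(W), (5,1)(W); every one is W ⇒ L
(5,6): moves to (1,6)(W), (5,4)(W), (5,1)(W); every one is W ⇒ L
(6,2): moves to (2,2)(W), (6,0)(W); every one is W ⇒ L
(6,3): moves to (2,3)(W), (6,1)(W); every one is W ⇒ L
(6,6): moves to (2,6)(W), (6,4)(W), (6,1)(W); every one is W ⇒ L
(7,2): moves to (3,2)(W), (7,0)(W); every one is W ⇒ L
(7,3): moves to (3,3)(W), (7,1)(W); every one is W ⇒ L
(7,6): moves to (3,6)(W), (7,4)(W), (7,1)(W); every one is W ⇒ L
(8,0): the only move is to (4,0)(W), a W ⇒ L
(8,1): the only move is to (4,1)(W), a W ⇒ L
(8,4): moves to (4,4)(W), (8,2)(W); every one is W ⇒ L
Every other cell has at least one move into one of the L cells above, so it is W.
(4,2): one of the L cells justified above, so L
(8,2): the move to (4,2) reaches an L cell, so W
(4,6): one of the L cells justified above, so L

(4,2): L, (8,2): W, (4,6): L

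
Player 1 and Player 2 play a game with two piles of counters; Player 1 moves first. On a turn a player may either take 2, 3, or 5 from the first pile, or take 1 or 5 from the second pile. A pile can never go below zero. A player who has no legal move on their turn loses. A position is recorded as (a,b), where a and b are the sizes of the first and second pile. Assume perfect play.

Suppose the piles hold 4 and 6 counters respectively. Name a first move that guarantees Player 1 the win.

Move to (1,6).

Label each position W (a win for the player to move) or L (a loss). A position with no legal move is L; any other position is W exactly when some move reaches an L, and L when every move reaches a W.
No move ever increases a pile, so every position that can arise here has a ≤ 4 and b ≤ 6; it is enough to label the cells with 0 ≤ a ≤ 4 and 0 ≤ b ≤ 6.
Every move lowers a or b (never raises either), so fill the grid row by row in increasing a, and left to right within a row: each cell's successors are then already labelled.
      b=0  b=1  b=2  b=3  b=4  b=5  b=6
a=0:    L    W    L    W    L    W    L
a=1:    L    W    L    W    L    W    L
a=2:    W    L    W    L    W    L    W
a=3:    W    L    W    L    W    L    W
a=4:    W    W    W    W    W    W    W
Cells with no legal move (terminal, hence L): (0,0), (1,0).
The remaining L cells, each justified by listing all of its moves:
(0,2): only reaches (0,1)(W), which is W → L
(0,4): only reaches (0,3)(W), which is W → L
(0,6): only reaches (0,5)(W), (0,1)(W), all W → L
(1,2): only reaches (1,1)(W), which is W → L
(1,4): only reaches (1,3)(W), which is W → L
(1,6): only reaches (1,5)(W), (1,1)(W), all W → L
(2,1): only reaches (0,1)(W), (2,0)(W), all W → L
(2,3): only reaches (0,3)(W), (2,2)(W), all W → L
(2,5): only reaches (0,5)(W), (2,4)(W), (2,0)(W), all W → L
(3,1): only reaches (1,1)(W), (0,1)(W), (3,0)(W), all W → L
(3,3): only reaches (1,3)(W), (0,3)(W), (3,2)(W), all W → L
(3,5): only reaches (1,5)(W), (0,5)(W), (3,4)(W), (3,0)(W), all W → L
Every other cell has at least one move into one of the L cells above, so it is W.
From (4,6), the L positions reachable in one move are: (1,6).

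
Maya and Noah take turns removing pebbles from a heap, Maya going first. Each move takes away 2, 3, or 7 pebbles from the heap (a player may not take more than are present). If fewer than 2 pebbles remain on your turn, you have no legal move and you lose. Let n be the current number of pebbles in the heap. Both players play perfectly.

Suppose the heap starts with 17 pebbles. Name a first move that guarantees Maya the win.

Compute win/loss labels from the base case upward. A position with no move is L. Any other position is W if it can reach an L in one move, else L.
n=0: no move → L
n=1: no move → L
n=2: can move to 0, which is L ⇒ W
n=3: can move to 1, which is L ⇒ W
n=4: can move to 1, which is L ⇒ W
n=5: moves to 3(W), 2(W); every one is W ⇒ L
n=6: moves to 4(W), 3(W); every one is W ⇒ L
n=7: can move to 5, which is L ⇒ W
n=8: can move to 6, which is L ⇒ W
n=9: can move to 6, which is L ⇒ W
n=10: moves to 8(W), 7(W), 3(W); every one is W ⇒ L
n=11: moves to 9(W), 8(W), 4(W); every one is W ⇒ L
n=12: can move to 10, which is L ⇒ W
n=13: can move to 11, which is L ⇒ W
n=14: can move to 11, which is L ⇒ W
n=15: moves to 13(W), 12(W), 8(W); every one is W ⇒ L
n=16: moves to 14(W), 13(W), 9(W); every one is W ⇒ L
n=17: can move to 15, which is L ⇒ W
From 17, the L positions reachable in one move are: 15, 10. Any move reaching one of these is winning.

Remove 2, leaving 15.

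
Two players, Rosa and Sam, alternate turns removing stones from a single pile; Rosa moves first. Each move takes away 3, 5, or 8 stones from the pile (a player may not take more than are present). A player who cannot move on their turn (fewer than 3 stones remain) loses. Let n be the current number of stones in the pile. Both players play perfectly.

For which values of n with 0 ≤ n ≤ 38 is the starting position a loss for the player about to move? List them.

0, 1, 2, 11, 12, 13, 22, 23, 24, 33, 34, 35

Classify positions by backward induction: terminal positions (no move available) are L. From any other position, the mover wins iff some move reaches an L.
n=0: no move → L
n=1: no move → L
n=2: no move → L
n=3: can move to 0, which is L ⇒ W
n=4: can move to 1, which is L ⇒ W
n=5: can move to 2, which is L ⇒ W
n=6: can move to 1, which is L ⇒ W
n=7: can move to 2, which is L ⇒ W
n=8: can move to 0, which is L ⇒ W
n=9: can move to 1, which is L ⇒ W
n=10: can move to 2, which is L ⇒ W
n=11: moves to 8(W), 6(W), 3(W); every one is W ⇒ L
n=12: moves to 9(W), 7(W), 4(W); every one is W ⇒ L
n=13: moves to 10(W), 8(W), 5(W); every one is W ⇒ L
n=14: can move to 11, which is L ⇒ W
n=15: can move to 12, which is L ⇒ W
n=16: can move to 13, which is L ⇒ W
n=17: can move to 12, which is L ⇒ W
n=18: can move to 13, which is L ⇒ W
n=19: can move to 11, which is L ⇒ W
n=20: can move to 12, which is L ⇒ W
n=21: can move to 13, which is L ⇒ W
n=22: moves to 19(W), 17(W), 14(W); every one is W ⇒ L
n=23: moves to 20(W), 18(W), 15(W); every one is W ⇒ L
n=24: moves to 21(W), 19(W), 16(W); every one is W ⇒ L
n=25: can move to 22, which is L ⇒ W
n=26: can move to 23, which is L ⇒ W
n=27: can move to 24, which is L ⇒ W
n=28: can move to 23, which is L ⇒ W
n=29: can move to 24, which is L ⇒ W
n=30: can move to 22, which is L ⇒ W
n=31: can move to 23, which is L ⇒ W
n=32: can move to 24, which is L ⇒ W
n=33: moves to 30(W), 28(W), 25(W); every one is W ⇒ L
n=34: moves to 31(W), 29(W), 26(W); every one is W ⇒ L
n=35: moves to 32(W), 30(W), 27(W); every one is W ⇒ L
n=36: can move to 33, which is L ⇒ W
n=37: can move to 34, which is L ⇒ W
n=38: can move to 35, which is L ⇒ W
The losing starting values of n are exactly the entries labelled L in this table (12 of them).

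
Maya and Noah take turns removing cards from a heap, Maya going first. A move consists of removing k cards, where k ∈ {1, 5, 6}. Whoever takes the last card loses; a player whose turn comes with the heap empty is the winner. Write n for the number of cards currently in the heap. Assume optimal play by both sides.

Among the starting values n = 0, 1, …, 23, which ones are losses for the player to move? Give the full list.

Classify positions by backward induction: terminal positions (no move available) are W. From any other position, the mover wins iff some move reaches an L.
n=0: no move; the opponent has just taken the last card and therefore loses → W
n=1: L (sole option 0(W) is W)
n=2: W (go to 1, an L position)
n=3: L (sole option 2(W) is W)
n=4: W (go to 3, an L position)
n=5: L (options 4(W), 0(W) are all W)
n=6: W (go to 5, an L position)
n=7: W (go to 1, an L position)
n=8: W (go to 3, an L position)
n=9: W (go to 3, an L position)
n=10: W (go to 5, an L position)
n=11: W (go to 5, an L position)
n=12: L (options 11(W), 7(W), 6(W) are all W)
n=13: W (go to 12, an L position)
n=14: L (options 13(W), 9(W), 8(W) are all W)
n=15: W (go to 14, an L position)
n=16: L (options 15(W), 11(W), 10(W) are all W)
n=17: W (go to 16, an L position)
n=18: W (go to 12, an L position)
n=19: W (go to 14, an L position)
n=20: W (go to 14, an L position)
n=21: W (go to 16, an L position)
n=22: W (go to 16, an L position)
n=23: L (options 22(W), 18(W), 17(W) are all W)
The losing starting values of n are exactly the entries labelled L in this table (7 of them).

1, 3, 5, 12, 14, 16, 23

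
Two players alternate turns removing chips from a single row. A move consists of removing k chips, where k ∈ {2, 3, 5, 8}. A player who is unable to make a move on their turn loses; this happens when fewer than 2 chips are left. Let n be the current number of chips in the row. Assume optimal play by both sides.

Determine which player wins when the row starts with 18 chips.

Compute win/loss labels from the base case upward. A position with no move is L. Any other position is W if it can reach an L in one move, else L.
n=0: no move → L
n=1: no move → L
n=2: can move to 0, which is L ⇒ W
n=3: can move to 1, which is L ⇒ W
n=4: can move to 1, which is L ⇒ W
n=5: can move to 0, which is L ⇒ W
n=6: can move to 1, which is L ⇒ W
n=7: moves to 5(W), 4(W), 2(W); every one is W ⇒ L
n=8: can move to 0, which is L ⇒ W
n=9: can move to 7, which is L ⇒ W
n=10: can move to 7, which is L ⇒ W
n=11: moves to 9(W), 8(W), 6(W), 3(W); every one is W ⇒ L
n=12: can move to 7, which is L ⇒ W
n=13: can move to 11, which is L ⇒ W
n=14: can move to 11, which is L ⇒ W
n=15: can move to 7, which is L ⇒ W
n=16: can move to 11, which is L ⇒ W
n=17: moves to 15(W), 14(W), 12(W), 9(W); every one is W ⇒ L
n=18: moves to 16(W), 15(W), 13(W), 10(W); every one is W ⇒ L
Every move from 18 reaches a W position, so the mover loses.

The second player wins.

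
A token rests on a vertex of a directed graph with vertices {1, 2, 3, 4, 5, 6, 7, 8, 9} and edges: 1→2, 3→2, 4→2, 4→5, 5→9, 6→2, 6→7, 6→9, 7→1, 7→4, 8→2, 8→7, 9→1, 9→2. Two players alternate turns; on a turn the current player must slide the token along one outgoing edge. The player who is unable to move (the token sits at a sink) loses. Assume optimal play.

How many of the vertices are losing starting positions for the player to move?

Use the standard recursion: the mover loses at a terminal position; elsewhere, the mover wins exactly when some move hands the opponent an L position.
Every edge goes from a vertex to one that appears earlier in the order 2, 3, 1, 9, 5, 4, 7, 6, 8, so processing vertices in that order labels each vertex after all of its successors.
2: no outgoing edge → L
3: reaches L-position 2 → W
1: reaches L-position 2 → W
9: reaches L-position 2 → W
5: only reaches 9(W), which is W → L
4: reaches L-position 5 → W
7: only reaches 4(W), 1(W), all W → L
6: reaches L-position 7 → W
8: reaches L-position 7 → W
The L vertices are 2, 5, 7; that is 3 in all.

3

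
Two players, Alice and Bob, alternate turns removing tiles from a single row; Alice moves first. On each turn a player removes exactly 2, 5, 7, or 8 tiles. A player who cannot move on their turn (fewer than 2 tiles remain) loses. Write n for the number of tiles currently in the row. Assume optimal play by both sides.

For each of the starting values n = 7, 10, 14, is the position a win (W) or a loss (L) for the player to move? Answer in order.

7: W, 10: L, 14: L

Work bottom-up. With no move the player to move loses. Otherwise the position is W if at least one move leads to an L position for the opponent, and L if every move leads to a W.
n=0: no move → L
n=1: no move → L
n=2: can move to 0, which is L ⇒ W
n=3: can move to 1, which is L ⇒ W
n=4: the only move is to 2(W), a W ⇒ L
n=5: can move to 0, which is L ⇒ W
n=6: can move to 4, which is L ⇒ W
n=7: can move to 0, which is L ⇒ W
n=8: can move to 1, which is L ⇒ W
n=9: can move to 4, which is L ⇒ W
n=10: moves to 8(W), 5(W), 3(W), 2(W); every one is W ⇒ L
n=11: can move to 4, which is L ⇒ W
n=12: can move to 10, which is L ⇒ W
n=13: moves to 11(W), 8(W), 6(W), 5(W); every one is W ⇒ L
n=14: moves to 12(W), 9(W), 7(W), 6(W); every one is W ⇒ L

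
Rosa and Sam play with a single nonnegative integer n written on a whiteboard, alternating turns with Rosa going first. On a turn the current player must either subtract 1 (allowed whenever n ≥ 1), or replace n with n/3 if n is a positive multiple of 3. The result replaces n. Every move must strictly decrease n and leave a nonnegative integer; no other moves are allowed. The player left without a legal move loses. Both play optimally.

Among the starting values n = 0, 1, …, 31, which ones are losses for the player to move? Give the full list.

0, 2, 4, 7, 9, 11, 13, 15, 17, 19, 22, 24, 26, 28, 30

Label each position W (a win for the player to move) or L (a loss). A position with no legal move is L; any other position is W exactly when some move reaches an L, and L when every move reaches a W.
n=0: no move → L
n=1: can move to 0, which is L ⇒ W
n=2: the only move is to 1(W), a W ⇒ L
n=3: can move to 2, which is L ⇒ W
n=4: the only move is to 3(W), a W ⇒ L
n=5: can move to 4, which is L ⇒ W
n=6: can move to 2, which is L ⇒ W
n=7: the only move is to 6(W), a W ⇒ L
n=8: can move to 7, which is L ⇒ W
n=9: moves to 3(W), 8(W); every one is W ⇒ L
n=10: can move to 9, which is L ⇒ W
n=11: the only move is to 10(W), a W ⇒ L
n=12: can move to 4, which is L ⇒ W
n=13: the only move is to 12(W), a W ⇒ L
n=14: can move to 13, which is L ⇒ W
n=15: moves to 5(W), 14(W); every one is W ⇒ L
n=16: can move to 15, which is L ⇒ W
n=17: the only move is to 16(W), a W ⇒ L
n=18: can move to 17, which is L ⇒ W
n=19: the only move is to 18(W), a W ⇒ L
n=20: can move to 19, which is L ⇒ W
n=21: can move to 7, which is L ⇒ W
n=22: the only move is to 21(W), a W ⇒ L
n=23: can move to 22, which is L ⇒ W
n=24: moves to 8(W), 23(W); every one is W ⇒ L
n=25: can move to 24, which is L ⇒ W
n=26: the only move is to 25(W), a W ⇒ L
n=27: can move to 9, which is L ⇒ W
n=28: the only move is to 27(W), a W ⇒ L
n=29: can move to 28, which is L ⇒ W
n=30: moves to 10(W), 29(W); every one is W ⇒ L
n=31: can move to 30, which is L ⇒ W
Reading off the rows marked L gives the requested list; there are 15 such values of n.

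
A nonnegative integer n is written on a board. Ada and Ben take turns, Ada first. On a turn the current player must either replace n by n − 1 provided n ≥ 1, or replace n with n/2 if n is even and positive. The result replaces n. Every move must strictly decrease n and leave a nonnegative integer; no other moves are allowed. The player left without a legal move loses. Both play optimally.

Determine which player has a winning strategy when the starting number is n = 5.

Ben wins.

Positions with no move are L. A position that does have a move is losing for the player to move precisely when every available move leads to a winning position for the opponent. Fill in the labels:
n=0: no move → L
n=1: reaches L-position 0 → W
n=2: only reaches 1(W), which is W → L
n=3: reaches L-position 2 → W
n=4: reaches L-position 2 → W
n=5: only reaches 4(W), which is W → L
The starting position 5 is L: whatever Ada does, the opponent receives a W position.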